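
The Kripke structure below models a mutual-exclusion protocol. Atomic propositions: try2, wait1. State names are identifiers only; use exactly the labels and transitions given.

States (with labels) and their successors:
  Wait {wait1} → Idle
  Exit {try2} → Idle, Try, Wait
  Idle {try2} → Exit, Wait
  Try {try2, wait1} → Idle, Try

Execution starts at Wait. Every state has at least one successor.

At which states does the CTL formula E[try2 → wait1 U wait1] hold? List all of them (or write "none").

{Wait, Try}

States satisfying try2 → wait1: {Wait, Try}.
States satisfying wait1: {Wait, Try}.
States satisfying E[try2 → wait1 U wait1]: {Wait, Try}.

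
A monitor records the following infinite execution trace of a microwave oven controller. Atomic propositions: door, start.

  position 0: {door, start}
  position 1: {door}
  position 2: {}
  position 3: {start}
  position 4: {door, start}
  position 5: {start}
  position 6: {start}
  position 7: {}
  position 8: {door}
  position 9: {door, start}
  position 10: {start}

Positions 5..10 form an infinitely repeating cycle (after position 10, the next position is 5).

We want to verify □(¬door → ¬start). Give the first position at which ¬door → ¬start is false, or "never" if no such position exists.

Check ¬door → ¬start at each position in order: 0 ✓, 1 ✓, 2 ✓.
At position 3 the labels are {start}, so ¬door → ¬start is false there. This is the first violation.

3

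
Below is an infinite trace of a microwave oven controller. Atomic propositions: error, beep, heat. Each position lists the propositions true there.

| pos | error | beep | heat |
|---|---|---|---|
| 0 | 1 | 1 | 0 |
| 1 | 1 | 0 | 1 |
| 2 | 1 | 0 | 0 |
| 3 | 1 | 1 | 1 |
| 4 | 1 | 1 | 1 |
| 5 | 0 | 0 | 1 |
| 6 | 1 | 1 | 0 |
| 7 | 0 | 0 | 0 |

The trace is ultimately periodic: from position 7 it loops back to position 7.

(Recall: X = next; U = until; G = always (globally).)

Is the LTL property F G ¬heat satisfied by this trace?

Yes

G ¬heat holds at position 6, which is reachable from 0, so F G ¬heat holds.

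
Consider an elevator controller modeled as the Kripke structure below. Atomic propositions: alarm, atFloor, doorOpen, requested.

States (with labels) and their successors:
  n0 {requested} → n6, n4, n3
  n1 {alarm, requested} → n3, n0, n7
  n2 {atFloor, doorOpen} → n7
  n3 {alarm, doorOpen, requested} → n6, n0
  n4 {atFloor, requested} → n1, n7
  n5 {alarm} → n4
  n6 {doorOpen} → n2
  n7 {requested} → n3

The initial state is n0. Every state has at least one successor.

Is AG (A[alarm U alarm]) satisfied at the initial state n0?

No

States satisfying A[alarm U alarm]: {n1, n3, n5}.
States satisfying AG (A[alarm U alarm]): ∅.
n0 is reachable from n0 and violates A[alarm U alarm], so AG fails at n0.
n0 ∉ Sat(AG (A[alarm U alarm])).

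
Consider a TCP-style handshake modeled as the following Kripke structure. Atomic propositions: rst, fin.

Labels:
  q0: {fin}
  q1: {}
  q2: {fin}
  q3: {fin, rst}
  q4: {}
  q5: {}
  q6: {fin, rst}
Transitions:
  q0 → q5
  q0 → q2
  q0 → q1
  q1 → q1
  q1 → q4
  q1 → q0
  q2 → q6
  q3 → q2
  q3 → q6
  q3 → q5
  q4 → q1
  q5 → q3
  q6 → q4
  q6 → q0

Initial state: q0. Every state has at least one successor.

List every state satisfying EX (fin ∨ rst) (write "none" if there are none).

States satisfying fin ∨ rst: {q0, q2, q3, q6}.
States satisfying EX (fin ∨ rst): {q0, q1, q2, q3, q5, q6}.

{q0, q1, q2, q3, q5, q6}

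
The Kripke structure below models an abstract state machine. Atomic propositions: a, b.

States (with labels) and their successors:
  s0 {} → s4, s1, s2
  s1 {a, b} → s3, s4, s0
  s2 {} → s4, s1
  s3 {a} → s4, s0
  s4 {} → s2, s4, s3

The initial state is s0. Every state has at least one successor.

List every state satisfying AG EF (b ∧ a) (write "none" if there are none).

{s0, s1, s2, s3, s4}

States satisfying EF (b ∧ a): {s0, s1, s2, s3, s4}.
States satisfying AG EF (b ∧ a): {s0, s1, s2, s3, s4}.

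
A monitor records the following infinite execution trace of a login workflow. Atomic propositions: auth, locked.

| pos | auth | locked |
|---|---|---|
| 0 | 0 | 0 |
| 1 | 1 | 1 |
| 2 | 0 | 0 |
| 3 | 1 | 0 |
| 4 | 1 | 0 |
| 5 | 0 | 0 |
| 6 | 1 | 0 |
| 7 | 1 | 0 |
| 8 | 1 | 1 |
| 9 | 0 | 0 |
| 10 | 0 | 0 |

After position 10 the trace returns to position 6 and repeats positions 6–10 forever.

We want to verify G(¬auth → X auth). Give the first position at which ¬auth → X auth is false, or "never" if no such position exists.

Check ¬auth → X auth at each position in order: 0 ✓, 1 ✓, 2 ✓, 3 ✓, 4 ✓, 5 ✓, 6 ✓, 7 ✓, 8 ✓.
At position 9 the labels are {} and the next position 10 has {}, so ¬auth → X auth is false there. This is the first violation.

9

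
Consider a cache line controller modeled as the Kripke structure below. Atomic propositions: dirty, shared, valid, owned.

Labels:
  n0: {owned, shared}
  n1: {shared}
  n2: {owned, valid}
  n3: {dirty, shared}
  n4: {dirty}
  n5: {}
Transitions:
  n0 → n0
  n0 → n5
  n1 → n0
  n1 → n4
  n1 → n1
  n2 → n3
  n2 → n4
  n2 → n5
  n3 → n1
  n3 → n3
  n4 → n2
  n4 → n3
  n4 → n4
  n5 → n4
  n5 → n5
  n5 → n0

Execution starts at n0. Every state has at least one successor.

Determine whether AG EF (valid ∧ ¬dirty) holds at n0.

Holds

States satisfying EF (valid ∧ ¬dirty): {n0, n1, n2, n3, n4, n5}.
States satisfying AG EF (valid ∧ ¬dirty): {n0, n1, n2, n3, n4, n5}.
Every state reachable from n0 satisfies EF (valid ∧ ¬dirty).
n0 ∈ Sat(AG EF (valid ∧ ¬dirty)).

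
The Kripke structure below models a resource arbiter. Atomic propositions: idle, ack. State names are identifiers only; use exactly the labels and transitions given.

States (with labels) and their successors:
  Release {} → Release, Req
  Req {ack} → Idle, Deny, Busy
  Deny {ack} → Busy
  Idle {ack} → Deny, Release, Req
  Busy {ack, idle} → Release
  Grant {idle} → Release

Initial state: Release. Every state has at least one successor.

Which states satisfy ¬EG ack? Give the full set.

States satisfying ack: {Req, Deny, Idle, Busy}.
States satisfying EG ack: {Req, Idle}.
States satisfying ¬EG ack: {Release, Deny, Busy, Grant}.

{Release, Deny, Busy, Grant}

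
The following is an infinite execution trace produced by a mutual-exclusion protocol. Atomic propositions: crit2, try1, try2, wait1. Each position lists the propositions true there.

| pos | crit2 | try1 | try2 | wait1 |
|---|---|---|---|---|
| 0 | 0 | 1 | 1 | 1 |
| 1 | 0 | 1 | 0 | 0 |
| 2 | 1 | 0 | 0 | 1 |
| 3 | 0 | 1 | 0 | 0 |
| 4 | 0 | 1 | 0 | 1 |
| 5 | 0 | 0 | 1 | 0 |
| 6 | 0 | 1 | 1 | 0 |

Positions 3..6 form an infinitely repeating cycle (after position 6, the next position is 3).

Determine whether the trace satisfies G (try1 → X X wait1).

try1 → X X wait1 must hold at every position from 0 onward. It fails at position 1, so G (try1 → X X wait1) is false.
Positions where try1 holds: 0, 1, 3, 4, 6.
Check X X wait1 at each: 0→ok, 1→fails, 3→fails, 4→fails, 6→ok.

No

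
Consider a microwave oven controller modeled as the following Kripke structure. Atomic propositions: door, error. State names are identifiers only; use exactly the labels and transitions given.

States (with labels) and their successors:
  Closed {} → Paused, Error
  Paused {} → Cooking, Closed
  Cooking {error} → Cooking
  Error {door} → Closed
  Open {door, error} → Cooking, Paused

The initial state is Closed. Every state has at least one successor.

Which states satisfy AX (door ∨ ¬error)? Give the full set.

{Closed, Error}

States satisfying door ∨ ¬error: {Closed, Paused, Error, Open}.
States satisfying AX (door ∨ ¬error): {Closed, Error}.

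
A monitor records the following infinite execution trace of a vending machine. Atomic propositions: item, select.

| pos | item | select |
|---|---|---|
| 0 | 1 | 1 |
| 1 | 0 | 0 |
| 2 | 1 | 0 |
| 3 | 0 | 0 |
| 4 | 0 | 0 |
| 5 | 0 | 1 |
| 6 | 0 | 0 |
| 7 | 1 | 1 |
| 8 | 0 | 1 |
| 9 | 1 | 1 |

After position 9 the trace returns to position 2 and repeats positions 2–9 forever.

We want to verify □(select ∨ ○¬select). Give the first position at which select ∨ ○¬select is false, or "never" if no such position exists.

Check select ∨ ○¬select at each position in order: 0 ✓, 1 ✓, 2 ✓, 3 ✓.
At position 4 the labels are {} and the next position 5 has {select}, so select ∨ ○¬select is false there. This is the first violation.

4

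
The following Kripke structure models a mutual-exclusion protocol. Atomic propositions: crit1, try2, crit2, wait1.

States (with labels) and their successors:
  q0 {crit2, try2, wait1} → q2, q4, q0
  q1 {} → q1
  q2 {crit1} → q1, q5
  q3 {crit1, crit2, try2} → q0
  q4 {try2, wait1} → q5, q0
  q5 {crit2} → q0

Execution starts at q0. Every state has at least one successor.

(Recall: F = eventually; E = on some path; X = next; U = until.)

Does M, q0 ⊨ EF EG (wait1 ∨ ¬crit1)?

States satisfying EG (wait1 ∨ ¬crit1): {q0, q1, q4, q5}.
States satisfying EF EG (wait1 ∨ ¬crit1): {q0, q1, q2, q3, q4, q5}.
Some path from q0 reaches a state where EG (wait1 ∨ ¬crit1) holds.
q0 ∈ Sat(EF EG (wait1 ∨ ¬crit1)).

Holds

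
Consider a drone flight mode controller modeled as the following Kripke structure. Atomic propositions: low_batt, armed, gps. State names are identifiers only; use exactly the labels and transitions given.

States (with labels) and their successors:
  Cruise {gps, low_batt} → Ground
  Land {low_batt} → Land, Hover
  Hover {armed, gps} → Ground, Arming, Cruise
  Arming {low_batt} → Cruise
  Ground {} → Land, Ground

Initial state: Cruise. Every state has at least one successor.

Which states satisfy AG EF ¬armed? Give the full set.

{Cruise, Land, Hover, Arming, Ground}

States satisfying EF ¬armed: {Cruise, Land, Hover, Arming, Ground}.
States satisfying AG EF ¬armed: {Cruise, Land, Hover, Arming, Ground}.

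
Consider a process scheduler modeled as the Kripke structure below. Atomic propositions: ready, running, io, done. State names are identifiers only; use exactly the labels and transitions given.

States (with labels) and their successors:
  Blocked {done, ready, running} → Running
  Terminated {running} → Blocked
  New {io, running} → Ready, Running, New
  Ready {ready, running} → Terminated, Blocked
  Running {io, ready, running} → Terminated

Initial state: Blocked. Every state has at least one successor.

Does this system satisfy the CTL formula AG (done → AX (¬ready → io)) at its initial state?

Holds

States satisfying done → AX (¬ready → io): {Blocked, Terminated, New, Ready, Running}.
States satisfying AG (done → AX (¬ready → io)): {Blocked, Terminated, New, Ready, Running}.
Every state reachable from Blocked satisfies done → AX (¬ready → io).
Blocked ∈ Sat(AG (done → AX (¬ready → io))).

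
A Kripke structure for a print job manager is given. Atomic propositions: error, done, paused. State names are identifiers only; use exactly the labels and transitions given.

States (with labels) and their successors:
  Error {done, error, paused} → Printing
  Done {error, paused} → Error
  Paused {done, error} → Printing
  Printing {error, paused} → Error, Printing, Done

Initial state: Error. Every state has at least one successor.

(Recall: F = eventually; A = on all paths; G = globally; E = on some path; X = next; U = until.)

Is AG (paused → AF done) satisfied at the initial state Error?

States satisfying paused → AF done: {Error, Done, Paused}.
States satisfying AG (paused → AF done): ∅.
Printing is reachable from Error and violates paused → AF done, so AG fails at Error.
Error ∉ Sat(AG (paused → AF done)).

No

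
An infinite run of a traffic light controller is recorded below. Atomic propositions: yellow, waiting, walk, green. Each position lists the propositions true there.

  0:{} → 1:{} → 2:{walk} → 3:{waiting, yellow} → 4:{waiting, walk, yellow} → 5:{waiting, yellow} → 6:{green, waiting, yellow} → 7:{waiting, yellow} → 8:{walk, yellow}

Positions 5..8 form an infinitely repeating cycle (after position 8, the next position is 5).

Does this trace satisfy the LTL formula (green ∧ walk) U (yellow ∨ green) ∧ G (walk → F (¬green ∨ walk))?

Violated

Walking from position 0: at position 0, yellow ∨ green has not yet held and green ∧ walk fails, so (green ∧ walk) U (yellow ∨ green) is false.
walk → F (¬green ∨ walk) holds at every position 0..8, and those are all positions ever visited, so G (walk → F (¬green ∨ walk)) holds.
Positions where walk holds: 2, 4, 8.
Check F (¬green ∨ walk) at each: 2→ok, 4→ok, 8→ok.
At position 0: (green ∧ walk) U (yellow ∨ green) is false; G (walk → F (¬green ∨ walk)) is true; so (green ∧ walk) U (yellow ∨ green) ∧ G (walk → F (¬green ∨ walk)) is false.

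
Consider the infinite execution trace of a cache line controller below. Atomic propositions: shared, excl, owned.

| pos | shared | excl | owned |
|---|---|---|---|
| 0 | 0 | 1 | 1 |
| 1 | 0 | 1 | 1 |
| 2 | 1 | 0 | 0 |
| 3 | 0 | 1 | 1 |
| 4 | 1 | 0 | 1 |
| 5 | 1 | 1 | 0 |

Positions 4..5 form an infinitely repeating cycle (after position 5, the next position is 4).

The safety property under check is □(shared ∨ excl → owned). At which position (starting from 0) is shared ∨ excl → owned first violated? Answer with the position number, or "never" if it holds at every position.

2

Check shared ∨ excl → owned at each position in order: 0 ✓, 1 ✓.
At position 2 the labels are {shared}, so shared ∨ excl → owned is false there. This is the first violation.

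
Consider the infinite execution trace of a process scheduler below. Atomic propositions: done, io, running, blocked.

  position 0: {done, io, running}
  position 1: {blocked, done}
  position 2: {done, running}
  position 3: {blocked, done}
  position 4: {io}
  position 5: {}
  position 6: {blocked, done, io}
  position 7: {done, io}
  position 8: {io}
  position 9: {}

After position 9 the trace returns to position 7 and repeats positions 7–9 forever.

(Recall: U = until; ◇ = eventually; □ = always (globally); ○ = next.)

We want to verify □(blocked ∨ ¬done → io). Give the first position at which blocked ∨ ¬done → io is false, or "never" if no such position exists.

Check blocked ∨ ¬done → io at each position in order: 0 ✓.
At position 1 the labels are {blocked, done}, so blocked ∨ ¬done → io is false there. This is the first violation.

1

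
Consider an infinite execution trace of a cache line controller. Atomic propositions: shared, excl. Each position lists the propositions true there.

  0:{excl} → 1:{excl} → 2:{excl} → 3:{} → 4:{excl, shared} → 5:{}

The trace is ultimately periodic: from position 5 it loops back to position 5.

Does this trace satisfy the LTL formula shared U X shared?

Does not hold

Walking from position 0: at position 0, X shared has not yet held and shared fails, so shared U X shared is false.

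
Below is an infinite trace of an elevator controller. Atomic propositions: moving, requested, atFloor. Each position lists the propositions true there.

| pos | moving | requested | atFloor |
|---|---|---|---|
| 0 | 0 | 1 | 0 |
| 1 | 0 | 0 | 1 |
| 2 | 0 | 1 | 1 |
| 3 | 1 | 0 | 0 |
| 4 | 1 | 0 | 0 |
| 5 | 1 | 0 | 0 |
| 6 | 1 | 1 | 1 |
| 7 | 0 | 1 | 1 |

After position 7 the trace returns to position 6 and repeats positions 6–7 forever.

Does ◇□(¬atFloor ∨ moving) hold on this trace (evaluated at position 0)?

No

□(¬atFloor ∨ moving) is false at every position 0..7, so it never becomes true and ◇□(¬atFloor ∨ moving) fails.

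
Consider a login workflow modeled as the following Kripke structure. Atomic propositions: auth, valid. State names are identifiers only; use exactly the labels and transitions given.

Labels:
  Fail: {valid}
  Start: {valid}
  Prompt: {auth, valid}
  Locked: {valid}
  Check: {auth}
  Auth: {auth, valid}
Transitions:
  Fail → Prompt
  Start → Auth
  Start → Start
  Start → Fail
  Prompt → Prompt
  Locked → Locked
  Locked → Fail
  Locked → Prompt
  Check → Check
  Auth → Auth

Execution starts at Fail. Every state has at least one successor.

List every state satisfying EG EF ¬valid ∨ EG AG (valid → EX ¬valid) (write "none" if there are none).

States satisfying EF ¬valid: {Check}.
States satisfying EG EF ¬valid: {Check}.
States satisfying AG (valid → EX ¬valid): {Check}.
States satisfying EG AG (valid → EX ¬valid): {Check}.
States satisfying EG EF ¬valid ∨ EG AG (valid → EX ¬valid): {Check}.

{Check}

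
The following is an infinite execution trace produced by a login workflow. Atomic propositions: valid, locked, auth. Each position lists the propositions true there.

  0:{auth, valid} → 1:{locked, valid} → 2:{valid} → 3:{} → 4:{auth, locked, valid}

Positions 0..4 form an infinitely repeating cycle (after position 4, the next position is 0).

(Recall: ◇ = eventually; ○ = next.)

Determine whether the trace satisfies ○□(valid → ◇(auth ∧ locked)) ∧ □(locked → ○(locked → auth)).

Yes

The position after 0 is 1; □(valid → ◇(auth ∧ locked)) is true there.
locked → ○(locked → auth) holds at every position 0..4, and those are all positions ever visited, so □(locked → ○(locked → auth)) holds.
Positions where locked holds: 1, 4.
Check ○(locked → auth) at each: 1→ok, 4→ok.
At position 0: ○□(valid → ◇(auth ∧ locked)) is true; □(locked → ○(locked → auth)) is true; so ○□(valid → ◇(auth ∧ locked)) ∧ □(locked → ○(locked → auth)) is true.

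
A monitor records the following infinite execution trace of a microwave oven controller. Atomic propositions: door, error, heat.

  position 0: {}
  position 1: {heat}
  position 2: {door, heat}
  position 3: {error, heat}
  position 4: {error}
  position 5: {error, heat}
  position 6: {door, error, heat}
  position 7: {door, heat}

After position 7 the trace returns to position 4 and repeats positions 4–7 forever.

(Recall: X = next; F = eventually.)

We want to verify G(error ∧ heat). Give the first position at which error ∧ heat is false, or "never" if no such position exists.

At position 0 the labels are {}, so error ∧ heat is false there. This is the first violation.

0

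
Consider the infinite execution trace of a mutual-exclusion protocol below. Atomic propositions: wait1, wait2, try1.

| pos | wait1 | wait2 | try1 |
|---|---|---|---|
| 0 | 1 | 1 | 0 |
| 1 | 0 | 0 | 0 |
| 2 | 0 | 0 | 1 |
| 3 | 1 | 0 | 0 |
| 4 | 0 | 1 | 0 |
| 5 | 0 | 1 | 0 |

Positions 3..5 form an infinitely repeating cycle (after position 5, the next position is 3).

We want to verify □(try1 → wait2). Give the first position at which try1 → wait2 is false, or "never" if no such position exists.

Check try1 → wait2 at each position in order: 0 ✓, 1 ✓.
At position 2 the labels are {try1}, so try1 → wait2 is false there. This is the first violation.

2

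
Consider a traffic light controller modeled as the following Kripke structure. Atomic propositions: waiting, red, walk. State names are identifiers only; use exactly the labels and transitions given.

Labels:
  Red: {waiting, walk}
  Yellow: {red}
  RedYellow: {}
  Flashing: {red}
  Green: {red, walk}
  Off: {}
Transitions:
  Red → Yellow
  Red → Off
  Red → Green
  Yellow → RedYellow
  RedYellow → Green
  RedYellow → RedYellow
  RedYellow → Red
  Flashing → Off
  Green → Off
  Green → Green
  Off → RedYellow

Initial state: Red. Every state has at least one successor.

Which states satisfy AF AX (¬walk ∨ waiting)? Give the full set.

{Yellow, Flashing, Off}

States satisfying AX (¬walk ∨ waiting): {Yellow, Flashing, Off}.
States satisfying AF AX (¬walk ∨ waiting): {Yellow, Flashing, Off}.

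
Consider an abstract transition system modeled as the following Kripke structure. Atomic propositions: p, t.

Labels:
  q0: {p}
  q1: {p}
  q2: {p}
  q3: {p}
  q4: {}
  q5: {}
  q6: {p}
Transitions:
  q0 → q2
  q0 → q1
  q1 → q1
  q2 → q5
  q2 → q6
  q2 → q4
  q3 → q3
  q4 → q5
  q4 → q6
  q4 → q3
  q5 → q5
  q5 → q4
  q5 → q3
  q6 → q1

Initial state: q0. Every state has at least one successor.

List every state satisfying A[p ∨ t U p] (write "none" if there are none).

{q0, q1, q2, q3, q6}

States satisfying p ∨ t: {q0, q1, q2, q3, q6}.
States satisfying p: {q0, q1, q2, q3, q6}.
States satisfying A[p ∨ t U p]: {q0, q1, q2, q3, q6}.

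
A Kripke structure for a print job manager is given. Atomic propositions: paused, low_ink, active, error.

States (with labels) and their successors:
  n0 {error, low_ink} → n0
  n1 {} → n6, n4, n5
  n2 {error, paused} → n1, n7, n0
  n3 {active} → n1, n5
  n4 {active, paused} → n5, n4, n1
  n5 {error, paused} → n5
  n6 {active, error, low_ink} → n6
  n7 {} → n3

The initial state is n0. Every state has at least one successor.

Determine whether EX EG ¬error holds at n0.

No

States satisfying EG ¬error: {n1, n3, n4, n7}.
States satisfying EX EG ¬error: {n1, n2, n3, n4, n7}.
No suitable path/successor from n0 witnesses the formula.
n0 ∉ Sat(EX EG ¬error).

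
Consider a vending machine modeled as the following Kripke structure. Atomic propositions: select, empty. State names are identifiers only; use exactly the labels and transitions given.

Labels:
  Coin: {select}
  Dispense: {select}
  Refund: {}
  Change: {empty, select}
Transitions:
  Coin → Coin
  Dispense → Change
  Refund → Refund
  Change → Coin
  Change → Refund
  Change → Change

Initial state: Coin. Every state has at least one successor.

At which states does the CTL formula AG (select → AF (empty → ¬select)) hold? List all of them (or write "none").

{Coin, Refund}

States satisfying select → AF (empty → ¬select): {Coin, Dispense, Refund}.
States satisfying AG (select → AF (empty → ¬select)): {Coin, Refund}.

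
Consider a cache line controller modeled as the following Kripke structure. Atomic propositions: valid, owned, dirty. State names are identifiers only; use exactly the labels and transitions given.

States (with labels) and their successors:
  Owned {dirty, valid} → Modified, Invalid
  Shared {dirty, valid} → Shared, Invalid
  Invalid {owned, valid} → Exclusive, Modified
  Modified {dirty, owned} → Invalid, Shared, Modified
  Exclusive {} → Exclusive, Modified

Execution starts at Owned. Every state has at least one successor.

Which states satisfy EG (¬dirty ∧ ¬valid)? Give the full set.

{Exclusive}

States satisfying ¬dirty ∧ ¬valid: {Exclusive}.
States satisfying EG (¬dirty ∧ ¬valid): {Exclusive}.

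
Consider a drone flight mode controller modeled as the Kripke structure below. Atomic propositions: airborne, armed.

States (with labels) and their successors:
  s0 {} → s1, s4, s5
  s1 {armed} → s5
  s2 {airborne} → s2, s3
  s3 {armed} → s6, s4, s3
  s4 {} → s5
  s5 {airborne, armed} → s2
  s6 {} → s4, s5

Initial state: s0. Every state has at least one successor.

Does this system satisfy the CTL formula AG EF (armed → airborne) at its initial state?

Holds

States satisfying EF (armed → airborne): {s0, s1, s2, s3, s4, s5, s6}.
States satisfying AG EF (armed → airborne): {s0, s1, s2, s3, s4, s5, s6}.
Every state reachable from s0 satisfies EF (armed → airborne).
s0 ∈ Sat(AG EF (armed → airborne)).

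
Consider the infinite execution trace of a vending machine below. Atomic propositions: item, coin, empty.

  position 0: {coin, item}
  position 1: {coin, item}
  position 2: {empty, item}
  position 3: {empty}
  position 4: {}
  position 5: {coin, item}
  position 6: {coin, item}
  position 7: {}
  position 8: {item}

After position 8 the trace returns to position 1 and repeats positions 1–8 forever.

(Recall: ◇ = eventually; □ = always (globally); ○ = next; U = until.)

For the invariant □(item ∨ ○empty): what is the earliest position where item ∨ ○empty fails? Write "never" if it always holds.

3

Check item ∨ ○empty at each position in order: 0 ✓, 1 ✓, 2 ✓.
At position 3 the labels are {empty} and the next position 4 has {}, so item ∨ ○empty is false there. This is the first violation.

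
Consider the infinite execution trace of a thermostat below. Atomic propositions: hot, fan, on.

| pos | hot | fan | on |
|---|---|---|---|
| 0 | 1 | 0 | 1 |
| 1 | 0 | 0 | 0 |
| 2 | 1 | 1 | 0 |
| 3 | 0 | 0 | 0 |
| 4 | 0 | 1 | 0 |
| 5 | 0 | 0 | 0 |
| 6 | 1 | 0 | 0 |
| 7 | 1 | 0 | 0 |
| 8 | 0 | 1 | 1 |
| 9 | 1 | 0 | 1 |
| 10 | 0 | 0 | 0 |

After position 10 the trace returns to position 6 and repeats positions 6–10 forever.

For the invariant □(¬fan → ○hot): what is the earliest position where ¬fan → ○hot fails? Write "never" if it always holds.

At position 0 the labels are {hot, on} and the next position 1 has {}, so ¬fan → ○hot is false there. This is the first violation.

0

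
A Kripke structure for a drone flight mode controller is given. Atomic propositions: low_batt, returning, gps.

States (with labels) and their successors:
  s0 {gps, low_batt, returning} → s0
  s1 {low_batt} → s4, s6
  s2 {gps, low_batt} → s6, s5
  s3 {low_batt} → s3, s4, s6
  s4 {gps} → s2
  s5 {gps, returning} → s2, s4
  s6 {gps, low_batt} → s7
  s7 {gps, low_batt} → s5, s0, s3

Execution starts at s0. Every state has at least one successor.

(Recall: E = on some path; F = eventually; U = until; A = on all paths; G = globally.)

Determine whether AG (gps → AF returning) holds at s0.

Satisfied

States satisfying gps → AF returning: {s0, s1, s3, s5}.
States satisfying AG (gps → AF returning): {s0}.
Every state reachable from s0 satisfies gps → AF returning.
s0 ∈ Sat(AG (gps → AF returning)).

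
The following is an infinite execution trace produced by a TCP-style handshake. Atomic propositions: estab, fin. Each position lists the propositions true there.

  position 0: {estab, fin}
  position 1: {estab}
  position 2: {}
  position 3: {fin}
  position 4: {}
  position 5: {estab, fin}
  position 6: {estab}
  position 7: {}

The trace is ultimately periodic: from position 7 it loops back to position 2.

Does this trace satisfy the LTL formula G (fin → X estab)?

fin → X estab must hold at every position from 0 onward. It fails at position 3, so G (fin → X estab) is false.
Positions where fin holds: 0, 3, 5.
Check X estab at each: 0→ok, 3→fails, 5→ok.

Violated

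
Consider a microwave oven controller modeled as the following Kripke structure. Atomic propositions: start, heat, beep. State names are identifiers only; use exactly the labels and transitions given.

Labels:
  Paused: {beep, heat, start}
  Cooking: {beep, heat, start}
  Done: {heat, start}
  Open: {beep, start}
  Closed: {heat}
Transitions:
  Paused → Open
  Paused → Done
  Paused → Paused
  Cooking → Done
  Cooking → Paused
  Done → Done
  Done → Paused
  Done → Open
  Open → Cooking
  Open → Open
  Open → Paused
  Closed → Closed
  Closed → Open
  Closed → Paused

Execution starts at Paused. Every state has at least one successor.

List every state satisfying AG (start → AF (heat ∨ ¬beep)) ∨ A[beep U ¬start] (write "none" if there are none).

States satisfying start → AF (heat ∨ ¬beep): {Paused, Cooking, Done, Closed}.
States satisfying AG (start → AF (heat ∨ ¬beep)): ∅.
States satisfying beep: {Paused, Cooking, Open}.
States satisfying ¬start: {Closed}.
States satisfying A[beep U ¬start]: {Closed}.
States satisfying AG (start → AF (heat ∨ ¬beep)) ∨ A[beep U ¬start]: {Closed}.

{Closed}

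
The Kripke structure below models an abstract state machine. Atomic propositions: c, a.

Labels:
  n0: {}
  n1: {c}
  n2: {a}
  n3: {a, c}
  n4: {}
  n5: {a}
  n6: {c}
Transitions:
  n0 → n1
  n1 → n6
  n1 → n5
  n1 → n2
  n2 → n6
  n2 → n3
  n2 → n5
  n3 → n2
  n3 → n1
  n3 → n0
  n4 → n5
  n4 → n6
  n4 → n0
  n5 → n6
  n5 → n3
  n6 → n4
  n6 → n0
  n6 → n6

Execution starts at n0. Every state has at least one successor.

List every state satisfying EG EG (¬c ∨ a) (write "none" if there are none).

States satisfying EG (¬c ∨ a): {n2, n3, n4, n5}.
States satisfying EG EG (¬c ∨ a): {n2, n3, n4, n5}.

{n2, n3, n4, n5}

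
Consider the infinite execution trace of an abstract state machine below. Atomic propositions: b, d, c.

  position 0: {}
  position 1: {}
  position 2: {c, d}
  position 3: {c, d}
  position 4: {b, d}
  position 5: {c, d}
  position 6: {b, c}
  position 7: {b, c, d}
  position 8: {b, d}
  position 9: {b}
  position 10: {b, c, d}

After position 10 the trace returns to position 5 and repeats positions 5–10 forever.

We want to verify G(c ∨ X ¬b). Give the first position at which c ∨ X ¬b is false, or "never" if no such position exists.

8

Check c ∨ X ¬b at each position in order: 0 ✓, 1 ✓, 2 ✓, 3 ✓, 4 ✓, 5 ✓, 6 ✓, 7 ✓.
At position 8 the labels are {b, d} and the next position 9 has {b}, so c ∨ X ¬b is false there. This is the first violation.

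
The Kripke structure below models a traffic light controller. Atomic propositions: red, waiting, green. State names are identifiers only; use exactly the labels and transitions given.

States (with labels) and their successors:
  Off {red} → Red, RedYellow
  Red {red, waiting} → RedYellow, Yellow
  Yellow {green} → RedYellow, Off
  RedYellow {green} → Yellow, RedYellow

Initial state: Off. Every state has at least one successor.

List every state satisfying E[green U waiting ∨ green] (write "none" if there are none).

{Red, Yellow, RedYellow}

States satisfying green: {Yellow, RedYellow}.
States satisfying waiting ∨ green: {Red, Yellow, RedYellow}.
States satisfying E[green U waiting ∨ green]: {Red, Yellow, RedYellow}.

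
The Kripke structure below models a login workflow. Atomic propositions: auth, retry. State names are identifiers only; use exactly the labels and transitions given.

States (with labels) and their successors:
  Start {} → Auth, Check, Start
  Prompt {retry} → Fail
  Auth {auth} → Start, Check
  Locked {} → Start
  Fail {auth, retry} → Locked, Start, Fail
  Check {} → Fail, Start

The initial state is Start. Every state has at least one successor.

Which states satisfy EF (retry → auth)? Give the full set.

States satisfying retry → auth: {Start, Auth, Locked, Fail, Check}.
States satisfying EF (retry → auth): {Start, Prompt, Auth, Locked, Fail, Check}.

{Start, Prompt, Auth, Locked, Fail, Check}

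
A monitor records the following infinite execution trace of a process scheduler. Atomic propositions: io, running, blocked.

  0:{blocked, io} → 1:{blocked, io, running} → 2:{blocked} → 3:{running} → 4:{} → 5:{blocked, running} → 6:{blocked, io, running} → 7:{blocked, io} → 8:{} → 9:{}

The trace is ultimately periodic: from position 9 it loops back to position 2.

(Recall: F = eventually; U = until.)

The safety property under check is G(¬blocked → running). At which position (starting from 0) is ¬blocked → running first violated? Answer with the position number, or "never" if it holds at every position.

Check ¬blocked → running at each position in order: 0 ✓, 1 ✓, 2 ✓, 3 ✓.
At position 4 the labels are {}, so ¬blocked → running is false there. This is the first violation.

4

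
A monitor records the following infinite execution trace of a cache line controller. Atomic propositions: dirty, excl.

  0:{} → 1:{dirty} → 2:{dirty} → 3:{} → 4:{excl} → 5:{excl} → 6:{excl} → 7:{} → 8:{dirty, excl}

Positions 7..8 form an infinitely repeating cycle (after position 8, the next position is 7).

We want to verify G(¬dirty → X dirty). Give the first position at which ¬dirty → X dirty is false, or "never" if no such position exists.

Check ¬dirty → X dirty at each position in order: 0 ✓, 1 ✓, 2 ✓.
At position 3 the labels are {} and the next position 4 has {excl}, so ¬dirty → X dirty is false there. This is the first violation.

3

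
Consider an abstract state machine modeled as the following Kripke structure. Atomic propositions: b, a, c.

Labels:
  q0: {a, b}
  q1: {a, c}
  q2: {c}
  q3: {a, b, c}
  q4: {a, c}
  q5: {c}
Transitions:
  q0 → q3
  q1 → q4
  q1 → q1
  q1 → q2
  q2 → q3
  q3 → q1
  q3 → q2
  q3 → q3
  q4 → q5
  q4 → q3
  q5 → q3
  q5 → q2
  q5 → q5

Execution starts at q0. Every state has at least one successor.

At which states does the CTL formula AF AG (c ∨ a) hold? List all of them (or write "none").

{q0, q1, q2, q3, q4, q5}

States satisfying AG (c ∨ a): {q0, q1, q2, q3, q4, q5}.
States satisfying AF AG (c ∨ a): {q0, q1, q2, q3, q4, q5}.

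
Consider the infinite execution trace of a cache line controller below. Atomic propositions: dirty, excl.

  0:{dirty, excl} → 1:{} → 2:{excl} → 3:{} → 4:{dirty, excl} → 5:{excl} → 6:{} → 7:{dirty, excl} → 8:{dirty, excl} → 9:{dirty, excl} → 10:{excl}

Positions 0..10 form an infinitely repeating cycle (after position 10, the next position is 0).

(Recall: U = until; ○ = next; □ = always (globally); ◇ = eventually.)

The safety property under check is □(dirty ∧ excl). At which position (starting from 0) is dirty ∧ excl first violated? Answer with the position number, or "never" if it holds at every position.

Check dirty ∧ excl at each position in order: 0 ✓.
At position 1 the labels are {}, so dirty ∧ excl is false there. This is the first violation.

1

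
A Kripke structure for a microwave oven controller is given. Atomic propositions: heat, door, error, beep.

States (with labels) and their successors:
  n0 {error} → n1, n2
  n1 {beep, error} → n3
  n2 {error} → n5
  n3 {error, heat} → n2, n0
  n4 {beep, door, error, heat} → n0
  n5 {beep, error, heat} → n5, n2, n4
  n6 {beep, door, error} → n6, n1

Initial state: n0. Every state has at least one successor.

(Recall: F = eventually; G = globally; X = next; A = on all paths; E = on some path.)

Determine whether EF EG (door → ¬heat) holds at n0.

States satisfying EG (door → ¬heat): {n0, n1, n2, n3, n5, n6}.
States satisfying EF EG (door → ¬heat): {n0, n1, n2, n3, n4, n5, n6}.
Some path from n0 reaches a state where EG (door → ¬heat) holds.
n0 ∈ Sat(EF EG (door → ¬heat)).

Satisfied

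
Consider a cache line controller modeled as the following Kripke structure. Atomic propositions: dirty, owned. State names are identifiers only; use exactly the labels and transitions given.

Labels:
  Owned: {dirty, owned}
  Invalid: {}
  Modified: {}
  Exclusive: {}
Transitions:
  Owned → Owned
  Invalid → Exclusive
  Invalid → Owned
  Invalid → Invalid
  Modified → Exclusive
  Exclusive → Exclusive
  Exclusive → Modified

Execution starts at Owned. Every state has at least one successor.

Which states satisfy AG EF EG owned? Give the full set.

States satisfying EF EG owned: {Owned, Invalid}.
States satisfying AG EF EG owned: {Owned}.

{Owned}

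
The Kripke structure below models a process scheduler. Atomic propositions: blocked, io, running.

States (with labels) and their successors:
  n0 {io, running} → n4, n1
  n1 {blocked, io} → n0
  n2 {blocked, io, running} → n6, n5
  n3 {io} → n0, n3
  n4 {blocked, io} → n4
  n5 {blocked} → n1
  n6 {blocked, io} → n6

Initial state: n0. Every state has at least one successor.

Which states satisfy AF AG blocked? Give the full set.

{n4, n6}

States satisfying AG blocked: {n4, n6}.
States satisfying AF AG blocked: {n4, n6}.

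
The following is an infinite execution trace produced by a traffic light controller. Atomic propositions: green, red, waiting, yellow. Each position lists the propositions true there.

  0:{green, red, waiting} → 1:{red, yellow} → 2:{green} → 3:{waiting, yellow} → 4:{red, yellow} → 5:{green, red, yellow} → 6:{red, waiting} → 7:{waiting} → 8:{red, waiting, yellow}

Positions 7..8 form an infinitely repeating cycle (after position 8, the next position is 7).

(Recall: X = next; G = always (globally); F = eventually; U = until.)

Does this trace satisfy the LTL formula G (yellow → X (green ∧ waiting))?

yellow → X (green ∧ waiting) must hold at every position from 0 onward. It fails at position 1, so G (yellow → X (green ∧ waiting)) is false.
Positions where yellow holds: 1, 3, 4, 5, 8.
Check X (green ∧ waiting) at each: 1→fails, 3→fails, 4→fails, 5→fails, 8→fails.

Violated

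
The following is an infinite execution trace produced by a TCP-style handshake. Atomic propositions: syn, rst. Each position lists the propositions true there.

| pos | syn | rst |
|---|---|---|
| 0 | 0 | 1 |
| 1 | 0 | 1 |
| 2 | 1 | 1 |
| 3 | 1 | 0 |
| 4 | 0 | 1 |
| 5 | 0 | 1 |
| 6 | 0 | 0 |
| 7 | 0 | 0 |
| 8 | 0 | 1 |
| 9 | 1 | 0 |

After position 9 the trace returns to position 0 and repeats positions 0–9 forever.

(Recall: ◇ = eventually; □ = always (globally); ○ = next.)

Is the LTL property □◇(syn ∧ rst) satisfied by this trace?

◇(syn ∧ rst) holds at every position 0..9, and those are all positions ever visited, so □◇(syn ∧ rst) holds.

Satisfied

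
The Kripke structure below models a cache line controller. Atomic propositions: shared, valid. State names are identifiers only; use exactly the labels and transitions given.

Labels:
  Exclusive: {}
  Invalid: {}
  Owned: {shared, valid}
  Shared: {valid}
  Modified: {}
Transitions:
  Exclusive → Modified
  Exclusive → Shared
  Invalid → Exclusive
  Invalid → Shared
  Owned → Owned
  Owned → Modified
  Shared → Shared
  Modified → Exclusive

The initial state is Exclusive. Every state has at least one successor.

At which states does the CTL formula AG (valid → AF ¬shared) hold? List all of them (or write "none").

States satisfying valid → AF ¬shared: {Exclusive, Invalid, Shared, Modified}.
States satisfying AG (valid → AF ¬shared): {Exclusive, Invalid, Shared, Modified}.

{Exclusive, Invalid, Shared, Modified}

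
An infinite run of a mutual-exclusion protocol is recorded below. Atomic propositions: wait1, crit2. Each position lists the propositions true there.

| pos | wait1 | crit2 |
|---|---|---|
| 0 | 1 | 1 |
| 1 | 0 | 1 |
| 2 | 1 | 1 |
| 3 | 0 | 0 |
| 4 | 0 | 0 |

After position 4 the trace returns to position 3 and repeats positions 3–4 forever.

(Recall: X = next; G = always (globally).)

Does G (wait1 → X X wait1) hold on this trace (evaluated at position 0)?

No

wait1 → X X wait1 must hold at every position from 0 onward. It fails at position 2, so G (wait1 → X X wait1) is false.
Positions where wait1 holds: 0, 2.
Check X X wait1 at each: 0→ok, 2→fails.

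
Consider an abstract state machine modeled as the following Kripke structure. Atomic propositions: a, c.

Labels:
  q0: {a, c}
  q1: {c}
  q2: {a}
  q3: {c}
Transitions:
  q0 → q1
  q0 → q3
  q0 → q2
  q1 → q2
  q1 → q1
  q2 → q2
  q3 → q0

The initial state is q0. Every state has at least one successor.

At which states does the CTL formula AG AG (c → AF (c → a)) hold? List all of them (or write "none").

{q2}

States satisfying AG (c → AF (c → a)): {q2}.
States satisfying AG AG (c → AF (c → a)): {q2}.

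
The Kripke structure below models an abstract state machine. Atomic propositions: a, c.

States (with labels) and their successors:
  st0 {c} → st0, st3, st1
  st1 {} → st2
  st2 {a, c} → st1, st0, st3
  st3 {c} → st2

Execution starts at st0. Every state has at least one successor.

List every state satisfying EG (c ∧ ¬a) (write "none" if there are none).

States satisfying c ∧ ¬a: {st0, st3}.
States satisfying EG (c ∧ ¬a): {st0}.

{st0}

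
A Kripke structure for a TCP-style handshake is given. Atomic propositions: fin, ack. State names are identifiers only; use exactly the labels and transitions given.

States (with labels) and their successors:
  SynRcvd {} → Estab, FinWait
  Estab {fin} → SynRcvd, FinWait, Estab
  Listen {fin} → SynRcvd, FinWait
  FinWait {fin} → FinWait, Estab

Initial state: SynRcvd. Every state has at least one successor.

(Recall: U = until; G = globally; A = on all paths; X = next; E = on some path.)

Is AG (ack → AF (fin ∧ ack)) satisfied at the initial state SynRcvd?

States satisfying ack → AF (fin ∧ ack): {SynRcvd, Estab, Listen, FinWait}.
States satisfying AG (ack → AF (fin ∧ ack)): {SynRcvd, Estab, Listen, FinWait}.
Every state reachable from SynRcvd satisfies ack → AF (fin ∧ ack).
SynRcvd ∈ Sat(AG (ack → AF (fin ∧ ack))).

Satisfied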